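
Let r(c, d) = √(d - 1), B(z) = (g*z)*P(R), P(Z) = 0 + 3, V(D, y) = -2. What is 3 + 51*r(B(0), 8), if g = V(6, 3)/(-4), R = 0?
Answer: 3 + 51*√7 ≈ 137.93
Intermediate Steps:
P(Z) = 3
g = ½ (g = -2/(-4) = -2*(-¼) = ½ ≈ 0.50000)
B(z) = 3*z/2 (B(z) = (z/2)*3 = 3*z/2)
r(c, d) = √(-1 + d)
3 + 51*r(B(0), 8) = 3 + 51*√(-1 + 8) = 3 + 51*√7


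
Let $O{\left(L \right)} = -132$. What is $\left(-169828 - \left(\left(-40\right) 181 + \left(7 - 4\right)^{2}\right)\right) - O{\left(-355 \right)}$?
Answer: $-162465$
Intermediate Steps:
$\left(-169828 - \left(\left(-40\right) 181 + \left(7 - 4\right)^{2}\right)\right) - O{\left(-355 \right)} = \left(-169828 - \left(\left(-40\right) 181 + \left(7 - 4\right)^{2}\right)\right) - -132 = \left(-169828 - \left(-7240 + \left(7 - 4\right)^{2}\right)\right) + 132 = \left(-169828 - \left(-7240 + 3^{2}\right)\right) + 132 = \left(-169828 - \left(-7240 + 9\right)\right) + 132 = \left(-169828 - -7231\right) + 132 = \left(-169828 + 7231\right) + 132 = -162597 + 132 = -162465$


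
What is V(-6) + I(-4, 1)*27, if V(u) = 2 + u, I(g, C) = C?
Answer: 23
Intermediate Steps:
V(-6) + I(-4, 1)*27 = (2 - 6) + 1*27 = -4 + 27 = 23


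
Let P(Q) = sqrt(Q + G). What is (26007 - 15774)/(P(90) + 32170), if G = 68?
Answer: 164597805/517454371 - 10233*sqrt(158)/1034908742 ≈ 0.31797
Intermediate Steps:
P(Q) = sqrt(68 + Q) (P(Q) = sqrt(Q + 68) = sqrt(68 + Q))
(26007 - 15774)/(P(90) + 32170) = (26007 - 15774)/(sqrt(68 + 90) + 32170) = 10233/(sqrt(158) + 32170) = 10233/(32170 + sqrt(158))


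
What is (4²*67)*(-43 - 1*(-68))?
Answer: 26800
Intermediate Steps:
(4²*67)*(-43 - 1*(-68)) = (16*67)*(-43 + 68) = 1072*25 = 26800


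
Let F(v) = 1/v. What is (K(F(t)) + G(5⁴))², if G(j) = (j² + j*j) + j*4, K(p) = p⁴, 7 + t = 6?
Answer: 614265630001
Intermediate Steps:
t = -1 (t = -7 + 6 = -1)
G(j) = 2*j² + 4*j (G(j) = (j² + j²) + 4*j = 2*j² + 4*j)
(K(F(t)) + G(5⁴))² = ((1/(-1))⁴ + 2*5⁴*(2 + 5⁴))² = ((-1)⁴ + 2*625*(2 + 625))² = (1 + 2*625*627)² = (1 + 783750)² = 783751² = 614265630001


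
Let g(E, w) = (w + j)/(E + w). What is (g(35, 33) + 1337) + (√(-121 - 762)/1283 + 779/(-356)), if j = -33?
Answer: 475193/356 + I*√883/1283 ≈ 1334.8 + 0.023161*I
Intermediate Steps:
g(E, w) = (-33 + w)/(E + w) (g(E, w) = (w - 33)/(E + w) = (-33 + w)/(E + w))
(g(35, 33) + 1337) + (√(-121 - 762)/1283 + 779/(-356)) = ((-33 + 33)/(35 + 33) + 1337) + (√(-121 - 762)/1283 + 779/(-356)) = (0/68 + 1337) + (√(-883)*(1/1283) + 779*(-1/356)) = ((1/68)*0 + 1337) + ((I*√883)*(1/1283) - 779/356) = (0 + 1337) + (I*√883/1283 - 779/356) = 1337 + (-779/356 + I*√883/1283) = 475193/356 + I*√883/1283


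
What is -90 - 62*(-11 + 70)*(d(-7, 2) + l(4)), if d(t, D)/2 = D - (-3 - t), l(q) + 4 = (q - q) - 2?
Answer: 36490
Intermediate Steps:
l(q) = -6 (l(q) = -4 + ((q - q) - 2) = -4 + (0 - 2) = -4 - 2 = -6)
d(t, D) = 6 + 2*D + 2*t (d(t, D) = 2*(D - (-3 - t)) = 2*(D + (3 + t)) = 2*(3 + D + t) = 6 + 2*D + 2*t)
-90 - 62*(-11 + 70)*(d(-7, 2) + l(4)) = -90 - 62*(-11 + 70)*((6 + 2*2 + 2*(-7)) - 6) = -90 - 3658*((6 + 4 - 14) - 6) = -90 - 3658*(-4 - 6) = -90 - 3658*(-10) = -90 - 62*(-590) = -90 + 36580 = 36490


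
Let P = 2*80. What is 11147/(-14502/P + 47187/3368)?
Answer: -375430960/2580801 ≈ -145.47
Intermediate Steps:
P = 160
11147/(-14502/P + 47187/3368) = 11147/(-14502/160 + 47187/3368) = 11147/(-14502*1/160 + 47187*(1/3368)) = 11147/(-7251/80 + 47187/3368) = 11147/(-2580801/33680) = 11147*(-33680/2580801) = -375430960/2580801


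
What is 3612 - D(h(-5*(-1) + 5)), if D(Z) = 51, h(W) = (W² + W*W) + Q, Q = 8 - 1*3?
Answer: 3561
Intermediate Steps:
Q = 5 (Q = 8 - 3 = 5)
h(W) = 5 + 2*W² (h(W) = (W² + W*W) + 5 = (W² + W²) + 5 = 2*W² + 5 = 5 + 2*W²)
3612 - D(h(-5*(-1) + 5)) = 3612 - 1*51 = 3612 - 51 = 3561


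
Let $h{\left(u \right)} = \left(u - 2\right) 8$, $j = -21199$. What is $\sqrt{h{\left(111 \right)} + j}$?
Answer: $i \sqrt{20327} \approx 142.57 i$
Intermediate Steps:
$h{\left(u \right)} = -16 + 8 u$ ($h{\left(u \right)} = \left(-2 + u\right) 8 = -16 + 8 u$)
$\sqrt{h{\left(111 \right)} + j} = \sqrt{\left(-16 + 8 \cdot 111\right) - 21199} = \sqrt{\left(-16 + 888\right) - 21199} = \sqrt{872 - 21199} = \sqrt{-20327} = i \sqrt{20327}$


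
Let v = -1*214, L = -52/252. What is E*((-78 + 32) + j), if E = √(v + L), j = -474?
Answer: -520*I*√94465/21 ≈ -7610.6*I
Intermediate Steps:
L = -13/63 (L = -52*1/252 = -13/63 ≈ -0.20635)
v = -214
E = I*√94465/21 (E = √(-214 - 13/63) = √(-13495/63) = I*√94465/21 ≈ 14.636*I)
E*((-78 + 32) + j) = (I*√94465/21)*((-78 + 32) - 474) = (I*√94465/21)*(-46 - 474) = (I*√94465/21)*(-520) = -520*I*√94465/21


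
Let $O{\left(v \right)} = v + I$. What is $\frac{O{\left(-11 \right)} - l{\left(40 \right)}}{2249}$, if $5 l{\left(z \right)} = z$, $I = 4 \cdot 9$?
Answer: $\frac{17}{2249} \approx 0.0075589$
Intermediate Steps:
$I = 36$
$l{\left(z \right)} = \frac{z}{5}$
$O{\left(v \right)} = 36 + v$ ($O{\left(v \right)} = v + 36 = 36 + v$)
$\frac{O{\left(-11 \right)} - l{\left(40 \right)}}{2249} = \frac{\left(36 - 11\right) - \frac{1}{5} \cdot 40}{2249} = \left(25 - 8\right) \frac{1}{2249} = 17 \cdot \frac{1}{2249} = \frac{17}{2249}$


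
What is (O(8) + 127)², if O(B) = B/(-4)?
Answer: 15625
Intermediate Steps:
O(B) = -B/4 (O(B) = B*(-¼) = -B/4)
(O(8) + 127)² = (-¼*8 + 127)² = (-2 + 127)² = 125² = 15625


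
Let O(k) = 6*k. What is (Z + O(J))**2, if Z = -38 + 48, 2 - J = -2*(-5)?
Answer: 1444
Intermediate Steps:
J = -8 (J = 2 - (-2)*(-5) = 2 - 1*10 = 2 - 10 = -8)
Z = 10
(Z + O(J))**2 = (10 + 6*(-8))**2 = (10 - 48)**2 = (-38)**2 = 1444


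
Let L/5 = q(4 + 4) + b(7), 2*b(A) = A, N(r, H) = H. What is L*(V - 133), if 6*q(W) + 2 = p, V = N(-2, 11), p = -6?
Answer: -3965/3 ≈ -1321.7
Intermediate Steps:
V = 11
q(W) = -4/3 (q(W) = -⅓ + (⅙)*(-6) = -⅓ - 1 = -4/3)
b(A) = A/2
L = 65/6 (L = 5*(-4/3 + (½)*7) = 5*(-4/3 + 7/2) = 5*(13/6) = 65/6 ≈ 10.833)
L*(V - 133) = 65*(11 - 133)/6 = (65/6)*(-122) = -3965/3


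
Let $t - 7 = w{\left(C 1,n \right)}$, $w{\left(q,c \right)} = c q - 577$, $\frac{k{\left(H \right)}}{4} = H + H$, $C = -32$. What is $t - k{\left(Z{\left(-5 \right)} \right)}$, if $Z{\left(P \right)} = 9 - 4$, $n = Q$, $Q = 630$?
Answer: $-20770$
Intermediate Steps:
$n = 630$
$Z{\left(P \right)} = 5$ ($Z{\left(P \right)} = 9 - 4 = 5$)
$k{\left(H \right)} = 8 H$ ($k{\left(H \right)} = 4 \left(H + H\right) = 4 \cdot 2 H = 8 H$)
$w{\left(q,c \right)} = -577 + c q$
$t = -20730$ ($t = 7 + \left(-577 + 630 \left(\left(-32\right) 1\right)\right) = 7 + \left(-577 + 630 \left(-32\right)\right) = 7 - 20737 = -20730$)
$t - k{\left(Z{\left(-5 \right)} \right)} = -20730 - 8 \cdot 5 = -20730 - 40 = -20770$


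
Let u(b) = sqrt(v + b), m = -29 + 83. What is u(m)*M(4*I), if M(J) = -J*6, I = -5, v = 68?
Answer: 120*sqrt(122) ≈ 1325.4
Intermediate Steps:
M(J) = -6*J
m = 54
u(b) = sqrt(68 + b)
u(m)*M(4*I) = sqrt(68 + 54)*(-24*(-5)) = sqrt(122)*(-6*(-20)) = sqrt(122)*120 = 120*sqrt(122)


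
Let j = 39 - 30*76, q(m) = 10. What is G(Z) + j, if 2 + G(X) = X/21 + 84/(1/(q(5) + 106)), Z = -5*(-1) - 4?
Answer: 157522/21 ≈ 7501.0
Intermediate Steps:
Z = 1 (Z = 5 - 4 = 1)
j = -2241 (j = 39 - 2280 = -2241)
G(X) = 9742 + X/21 (G(X) = -2 + (X/21 + 84/(1/(10 + 106))) = -2 + (X*(1/21) + 84/(1/116)) = -2 + (X/21 + 84/(1/116)) = -2 + (X/21 + 84*116) = -2 + (X/21 + 9744) = -2 + (9744 + X/21) = 9742 + X/21)
G(Z) + j = (9742 + (1/21)*1) - 2241 = (9742 + 1/21) - 2241 = 204583/21 - 2241 = 157522/21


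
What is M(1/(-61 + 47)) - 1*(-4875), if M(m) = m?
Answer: 68249/14 ≈ 4874.9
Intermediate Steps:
M(1/(-61 + 47)) - 1*(-4875) = 1/(-61 + 47) - 1*(-4875) = 1/(-14) + 4875 = -1/14 + 4875 = 68249/14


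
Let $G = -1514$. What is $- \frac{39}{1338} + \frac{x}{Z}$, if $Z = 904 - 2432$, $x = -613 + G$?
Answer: $\frac{464389}{340744} \approx 1.3629$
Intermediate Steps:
$x = -2127$ ($x = -613 - 1514 = -2127$)
$Z = -1528$ ($Z = 904 - 2432 = -1528$)
$- \frac{39}{1338} + \frac{x}{Z} = - \frac{39}{1338} - \frac{2127}{-1528} = \left(-39\right) \frac{1}{1338} - - \frac{2127}{1528} = - \frac{13}{446} + \frac{2127}{1528} = \frac{464389}{340744}$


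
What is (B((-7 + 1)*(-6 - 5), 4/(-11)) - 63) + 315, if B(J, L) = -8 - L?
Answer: 2688/11 ≈ 244.36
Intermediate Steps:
(B((-7 + 1)*(-6 - 5), 4/(-11)) - 63) + 315 = ((-8 - 4/(-11)) - 63) + 315 = ((-8 - 4*(-1)/11) - 63) + 315 = ((-8 - 1*(-4/11)) - 63) + 315 = ((-8 + 4/11) - 63) + 315 = (-84/11 - 63) + 315 = -777/11 + 315 = 2688/11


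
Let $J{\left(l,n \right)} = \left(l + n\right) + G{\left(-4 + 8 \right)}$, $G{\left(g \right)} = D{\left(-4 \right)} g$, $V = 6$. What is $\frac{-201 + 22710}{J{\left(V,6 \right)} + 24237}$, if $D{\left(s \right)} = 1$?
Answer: $\frac{22509}{24253} \approx 0.92809$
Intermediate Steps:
$G{\left(g \right)} = g$ ($G{\left(g \right)} = 1 g = g$)
$J{\left(l,n \right)} = 4 + l + n$ ($J{\left(l,n \right)} = \left(l + n\right) + \left(-4 + 8\right) = \left(l + n\right) + 4 = 4 + l + n$)
$\frac{-201 + 22710}{J{\left(V,6 \right)} + 24237} = \frac{-201 + 22710}{\left(4 + 6 + 6\right) + 24237} = \frac{22509}{16 + 24237} = \frac{22509}{24253}$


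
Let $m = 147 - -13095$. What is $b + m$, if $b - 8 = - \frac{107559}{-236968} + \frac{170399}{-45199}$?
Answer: $\frac{7467446201211}{563721928} \approx 13247.0$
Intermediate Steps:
$b = \frac{2640430635}{563721928}$ ($b = 8 + \left(- \frac{107559}{-236968} + \frac{170399}{-45199}\right) = 8 + \left(\left(-107559\right) \left(- \frac{1}{236968}\right) + 170399 \left(- \frac{1}{45199}\right)\right) = 8 + \left(\frac{5661}{12472} - \frac{170399}{45199}\right) = 8 - \frac{1869344789}{563721928} = \frac{2640430635}{563721928} \approx 4.6839$)
$m = 13242$ ($m = 147 + 13095 = 13242$)
$b + m = \frac{2640430635}{563721928} + 13242 = \frac{7467446201211}{563721928}$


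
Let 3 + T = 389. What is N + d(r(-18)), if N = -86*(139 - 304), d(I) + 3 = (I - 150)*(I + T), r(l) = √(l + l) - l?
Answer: -39177 + 1632*I ≈ -39177.0 + 1632.0*I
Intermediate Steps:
T = 386 (T = -3 + 389 = 386)
r(l) = -l + √2*√l (r(l) = √(2*l) - l = √2*√l - l = -l + √2*√l)
d(I) = -3 + (-150 + I)*(386 + I) (d(I) = -3 + (I - 150)*(I + 386) = -3 + (-150 + I)*(386 + I))
N = 14190 (N = -86*(-165) = 14190)
N + d(r(-18)) = 14190 + (-57903 + (-1*(-18) + √2*√(-18))² + 236*(-1*(-18) + √2*√(-18))) = 14190 + (-57903 + (18 + √2*(3*I*√2))² + 236*(18 + √2*(3*I*√2))) = 14190 + (-57903 + (18 + 6*I)² + 236*(18 + 6*I)) = 14190 + (-57903 + (18 + 6*I)² + (4248 + 1416*I)) = 14190 + (-53655 + (18 + 6*I)² + 1416*I) = -39465 + (18 + 6*I)² + 1416*I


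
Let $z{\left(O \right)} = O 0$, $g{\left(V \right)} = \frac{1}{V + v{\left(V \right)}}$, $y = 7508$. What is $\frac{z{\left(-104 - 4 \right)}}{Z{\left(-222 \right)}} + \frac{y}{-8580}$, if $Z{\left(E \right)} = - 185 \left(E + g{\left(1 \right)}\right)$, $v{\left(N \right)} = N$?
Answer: $- \frac{1877}{2145} \approx -0.87506$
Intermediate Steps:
$g{\left(V \right)} = \frac{1}{2 V}$ ($g{\left(V \right)} = \frac{1}{V + V} = \frac{1}{2 V}$)
$z{\left(O \right)} = 0$
$Z{\left(E \right)} = - \frac{185}{2} - 185 E$ ($Z{\left(E \right)} = - 185 \left(E + \frac{1}{2 \cdot 1}\right) = - 185 \left(E + \frac{1}{2} \cdot 1\right) = - 185 \left(E + \frac{1}{2}\right) = - 185 \left(\frac{1}{2} + E\right) = - \frac{185}{2} - 185 E$)
$\frac{z{\left(-104 - 4 \right)}}{Z{\left(-222 \right)}} + \frac{y}{-8580} = \frac{0}{- \frac{185}{2} - -41070} + \frac{7508}{-8580} = \frac{0}{- \frac{185}{2} + 41070} + 7508 \left(- \frac{1}{8580}\right) = \frac{0}{\frac{81955}{2}} - \frac{1877}{2145} = 0 \cdot \frac{2}{81955} - \frac{1877}{2145} = 0 - \frac{1877}{2145} = - \frac{1877}{2145}$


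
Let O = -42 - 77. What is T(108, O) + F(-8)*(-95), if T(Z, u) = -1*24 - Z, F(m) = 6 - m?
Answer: -1462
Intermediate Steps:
O = -119
T(Z, u) = -24 - Z
T(108, O) + F(-8)*(-95) = (-24 - 1*108) + (6 - 1*(-8))*(-95) = (-24 - 108) + (6 + 8)*(-95) = -132 + 14*(-95) = -132 - 1330 = -1462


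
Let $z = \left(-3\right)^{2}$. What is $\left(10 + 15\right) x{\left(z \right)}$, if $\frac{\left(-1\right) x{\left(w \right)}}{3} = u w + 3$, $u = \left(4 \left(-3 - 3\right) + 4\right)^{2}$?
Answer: $-270225$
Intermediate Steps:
$z = 9$
$u = 400$ ($u = \left(4 \left(-6\right) + 4\right)^{2} = \left(-24 + 4\right)^{2} = \left(-20\right)^{2} = 400$)
$x{\left(w \right)} = -9 - 1200 w$ ($x{\left(w \right)} = - 3 \left(400 w + 3\right) = - 3 \left(3 + 400 w\right) = -9 - 1200 w$)
$\left(10 + 15\right) x{\left(z \right)} = \left(10 + 15\right) \left(-9 - 10800\right) = 25 \left(-9 - 10800\right) = 25 \left(-10809\right) = -270225$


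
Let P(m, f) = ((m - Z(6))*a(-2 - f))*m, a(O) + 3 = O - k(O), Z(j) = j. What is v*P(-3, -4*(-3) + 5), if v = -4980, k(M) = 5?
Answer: 3630420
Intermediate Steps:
a(O) = -8 + O (a(O) = -3 + (O - 1*5) = -3 + (O - 5) = -3 + (-5 + O) = -8 + O)
P(m, f) = m*(-10 - f)*(-6 + m) (P(m, f) = ((m - 1*6)*(-8 + (-2 - f)))*m = ((m - 6)*(-10 - f))*m = ((-6 + m)*(-10 - f))*m = ((-10 - f)*(-6 + m))*m = m*(-10 - f)*(-6 + m))
v*P(-3, -4*(-3) + 5) = -(-4980)*(-3)*(-6 - 3)*(10 + (-4*(-3) + 5)) = -(-4980)*(-3)*(-9)*(10 + (12 + 5)) = -(-4980)*(-3)*(-9)*(10 + 17) = -(-4980)*(-3)*(-9)*27 = -4980*(-729) = 3630420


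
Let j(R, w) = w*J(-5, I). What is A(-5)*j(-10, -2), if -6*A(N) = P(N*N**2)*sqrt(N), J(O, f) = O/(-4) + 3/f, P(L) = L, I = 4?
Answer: -250*I*sqrt(5)/3 ≈ -186.34*I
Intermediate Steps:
J(O, f) = 3/f - O/4 (J(O, f) = O*(-1/4) + 3/f = -O/4 + 3/f = 3/f - O/4)
A(N) = -N**(7/2)/6 (A(N) = -N*N**2*sqrt(N)/6 = -N**3*sqrt(N)/6 = -N**(7/2)/6)
j(R, w) = 2*w (j(R, w) = w*(3/4 - 1/4*(-5)) = w*(3*(1/4) + 5/4) = w*(3/4 + 5/4) = w*2 = 2*w)
A(-5)*j(-10, -2) = (-(-125)*I*sqrt(5)/6)*(2*(-2)) = -(-125)*I*sqrt(5)/6*(-4) = (125*I*sqrt(5)/6)*(-4) = -250*I*sqrt(5)/3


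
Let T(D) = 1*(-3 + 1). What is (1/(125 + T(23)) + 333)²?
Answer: 1677721600/15129 ≈ 1.1089e+5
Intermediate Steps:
T(D) = -2 (T(D) = 1*(-2) = -2)
(1/(125 + T(23)) + 333)² = (1/(125 - 2) + 333)² = (1/123 + 333)² = (40960/123)² = 1677721600/15129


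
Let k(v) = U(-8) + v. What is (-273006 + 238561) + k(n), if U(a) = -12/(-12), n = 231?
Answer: -34213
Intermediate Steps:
U(a) = 1 (U(a) = -12*(-1/12) = 1)
k(v) = 1 + v
(-273006 + 238561) + k(n) = (-273006 + 238561) + (1 + 231) = -34445 + 232 = -34213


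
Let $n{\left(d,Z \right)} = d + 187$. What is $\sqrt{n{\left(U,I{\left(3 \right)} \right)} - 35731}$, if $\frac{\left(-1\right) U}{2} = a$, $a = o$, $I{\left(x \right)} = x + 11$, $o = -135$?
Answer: $i \sqrt{35274} \approx 187.81 i$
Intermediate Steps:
$I{\left(x \right)} = 11 + x$
$a = -135$
$U = 270$ ($U = \left(-2\right) \left(-135\right) = 270$)
$n{\left(d,Z \right)} = 187 + d$
$\sqrt{n{\left(U,I{\left(3 \right)} \right)} - 35731} = \sqrt{\left(187 + 270\right) - 35731} = \sqrt{457 - 35731} = \sqrt{-35274} = i \sqrt{35274}$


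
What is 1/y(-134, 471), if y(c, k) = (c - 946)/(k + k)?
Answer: -157/180 ≈ -0.87222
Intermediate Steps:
y(c, k) = (-946 + c)/(2*k) (y(c, k) = (-946 + c)/((2*k)) = (-946 + c)*(1/(2*k)) = (-946 + c)/(2*k))
1/y(-134, 471) = 1/((1/2)*(-946 - 134)/471) = 1/((1/2)*(1/471)*(-1080)) = 1/(-180/157) = -157/180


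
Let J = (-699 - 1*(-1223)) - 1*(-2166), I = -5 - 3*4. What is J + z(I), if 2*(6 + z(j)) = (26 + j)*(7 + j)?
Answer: 2639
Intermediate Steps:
I = -17 (I = -5 - 12 = -17)
z(j) = -6 + (7 + j)*(26 + j)/2 (z(j) = -6 + ((26 + j)*(7 + j))/2 = -6 + ((7 + j)*(26 + j))/2 = -6 + (7 + j)*(26 + j)/2)
J = 2690 (J = (-699 + 1223) + 2166 = 524 + 2166 = 2690)
J + z(I) = 2690 + (85 + (½)*(-17)² + (33/2)*(-17)) = 2690 + (85 + (½)*289 - 561/2) = 2690 + (85 + 289/2 - 561/2) = 2690 - 51 = 2639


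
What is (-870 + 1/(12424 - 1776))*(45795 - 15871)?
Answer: -69302181079/2662 ≈ -2.6034e+7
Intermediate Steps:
(-870 + 1/(12424 - 1776))*(45795 - 15871) = (-870 + 1/10648)*29924 = -9263759/10648*29924 = -69302181079/2662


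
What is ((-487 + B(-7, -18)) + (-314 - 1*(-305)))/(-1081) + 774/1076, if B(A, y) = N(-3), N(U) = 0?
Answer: 685195/581578 ≈ 1.1782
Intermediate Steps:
B(A, y) = 0
((-487 + B(-7, -18)) + (-314 - 1*(-305)))/(-1081) + 774/1076 = ((-487 + 0) + (-314 - 1*(-305)))/(-1081) + 774/1076 = (-487 + (-314 + 305))*(-1/1081) + 774*(1/1076) = (-487 - 9)*(-1/1081) + 387/538 = -496*(-1/1081) + 387/538 = 496/1081 + 387/538 = 685195/581578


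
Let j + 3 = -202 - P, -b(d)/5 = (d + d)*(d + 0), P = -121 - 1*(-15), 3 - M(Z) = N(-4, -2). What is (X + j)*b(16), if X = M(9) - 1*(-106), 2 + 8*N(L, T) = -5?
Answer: -27840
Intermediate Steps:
N(L, T) = -7/8 (N(L, T) = -¼ + (⅛)*(-5) = -¼ - 5/8 = -7/8)
M(Z) = 31/8 (M(Z) = 3 - 1*(-7/8) = 3 + 7/8 = 31/8)
P = -106 (P = -121 + 15 = -106)
X = 879/8 (X = 31/8 - 1*(-106) = 31/8 + 106 = 879/8 ≈ 109.88)
b(d) = -10*d² (b(d) = -5*(d + d)*(d + 0) = -5*2*d*d = -10*d²)
j = -99 (j = -3 + (-202 - 1*(-106)) = -3 + (-202 + 106) = -3 - 96 = -99)
(X + j)*b(16) = (879/8 - 99)*(-10*16²) = 87*(-10*256)/8 = (87/8)*(-2560) = -27840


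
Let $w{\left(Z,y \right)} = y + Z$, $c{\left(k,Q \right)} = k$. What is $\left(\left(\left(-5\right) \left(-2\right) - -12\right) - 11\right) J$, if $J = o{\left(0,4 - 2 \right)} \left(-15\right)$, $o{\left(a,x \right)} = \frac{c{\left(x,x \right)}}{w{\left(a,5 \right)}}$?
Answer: $-66$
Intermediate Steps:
$w{\left(Z,y \right)} = Z + y$
$o{\left(a,x \right)} = \frac{x}{5 + a}$ ($o{\left(a,x \right)} = \frac{x}{a + 5} = \frac{x}{5 + a}$)
$J = -6$ ($J = \frac{4 - 2}{5 + 0} \left(-15\right) = \frac{2}{5} \left(-15\right) = -6$)
$\left(\left(\left(-5\right) \left(-2\right) - -12\right) - 11\right) J = \left(\left(\left(-5\right) \left(-2\right) - -12\right) - 11\right) \left(-6\right) = \left(\left(10 + 12\right) - 11\right) \left(-6\right) = \left(22 - 11\right) \left(-6\right) = 11 \left(-6\right) = -66$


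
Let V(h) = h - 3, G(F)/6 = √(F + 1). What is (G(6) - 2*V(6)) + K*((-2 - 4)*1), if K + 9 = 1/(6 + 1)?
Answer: 330/7 + 6*√7 ≈ 63.017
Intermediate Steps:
G(F) = 6*√(1 + F) (G(F) = 6*√(F + 1) = 6*√(1 + F))
V(h) = -3 + h
K = -62/7 (K = -9 + 1/(6 + 1) = -9 + 1/7 = -9 + ⅐ = -62/7 ≈ -8.8571)
(G(6) - 2*V(6)) + K*((-2 - 4)*1) = (6*√(1 + 6) - 2*(-3 + 6)) - 62*(-2 - 4)/7 = (6*√7 - 2*3) - (-372)/7 = (6*√7 - 6) - 62/7*(-6) = (-6 + 6*√7) + 372/7 = 330/7 + 6*√7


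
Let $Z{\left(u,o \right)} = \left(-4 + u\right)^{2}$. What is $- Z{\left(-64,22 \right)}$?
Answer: $-4624$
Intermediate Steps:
$- Z{\left(-64,22 \right)} = - \left(-4 - 64\right)^{2} = - \left(-68\right)^{2} = \left(-1\right) 4624 = -4624$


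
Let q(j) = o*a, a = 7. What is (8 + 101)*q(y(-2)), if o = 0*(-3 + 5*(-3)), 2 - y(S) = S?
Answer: 0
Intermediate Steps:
y(S) = 2 - S
o = 0 (o = 0*(-3 - 15) = 0*(-18) = 0)
q(j) = 0 (q(j) = 0*7 = 0)
(8 + 101)*q(y(-2)) = (8 + 101)*0 = 109*0 = 0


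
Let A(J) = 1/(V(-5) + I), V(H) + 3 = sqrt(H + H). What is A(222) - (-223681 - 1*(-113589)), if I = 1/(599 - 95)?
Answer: 531003890308/4823281 - 254016*I*sqrt(10)/4823281 ≈ 1.1009e+5 - 0.16654*I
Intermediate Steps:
I = 1/504 ≈ 0.0019841
V(H) = -3 + sqrt(2)*sqrt(H) (V(H) = -3 + sqrt(H + H) = -3 + sqrt(2*H) = -3 + sqrt(2)*sqrt(H))
A(J) = 1/(-1511/504 + I*sqrt(10)) (A(J) = 1/((-3 + sqrt(2)*sqrt(-5)) + 1/504) = 1/((-3 + sqrt(2)*(I*sqrt(5))) + 1/504) = 1/((-3 + I*sqrt(10)) + 1/504) = 1/(-1511/504 + I*sqrt(10)))
A(222) - (-223681 - 1*(-113589)) = (-761544/4823281 - 254016*I*sqrt(10)/4823281) - (-223681 - 1*(-113589)) = (-761544/4823281 - 254016*I*sqrt(10)/4823281) - (-223681 + 113589) = (-761544/4823281 - 254016*I*sqrt(10)/4823281) - 1*(-110092) = (-761544/4823281 - 254016*I*sqrt(10)/4823281) + 110092 = 531003890308/4823281 - 254016*I*sqrt(10)/4823281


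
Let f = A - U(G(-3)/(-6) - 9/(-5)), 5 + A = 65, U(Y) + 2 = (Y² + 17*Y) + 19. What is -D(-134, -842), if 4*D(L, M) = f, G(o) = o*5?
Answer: 4859/400 ≈ 12.147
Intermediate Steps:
G(o) = 5*o
U(Y) = 17 + Y² + 17*Y (U(Y) = -2 + ((Y² + 17*Y) + 19) = -2 + (19 + Y² + 17*Y) = 17 + Y² + 17*Y)
A = 60 (A = -5 + 65 = 60)
f = -4859/100 (f = 60 - (17 + ((5*(-3))/(-6) - 9/(-5))² + 17*((5*(-3))/(-6) - 9/(-5))) = 60 - (17 + (-15*(-⅙) - 9*(-⅕))² + 17*(-15*(-⅙) - 9*(-⅕))) = 60 - (17 + (5/2 + 9/5)² + 17*(5/2 + 9/5)) = 60 - (17 + (43/10)² + 17*(43/10)) = 60 - (17 + 1849/100 + 731/10) = 60 - 1*10859/100 = 60 - 10859/100 = -4859/100 ≈ -48.590)
D(L, M) = -4859/400 (D(L, M) = (¼)*(-4859/100) = -4859/400)
-D(-134, -842) = -1*(-4859/400) = 4859/400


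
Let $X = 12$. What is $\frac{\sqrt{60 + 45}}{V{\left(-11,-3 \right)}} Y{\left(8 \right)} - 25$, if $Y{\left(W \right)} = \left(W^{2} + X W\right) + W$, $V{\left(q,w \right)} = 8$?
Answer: $-25 + 21 \sqrt{105} \approx 190.19$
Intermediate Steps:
$Y{\left(W \right)} = W^{2} + 13 W$ ($Y{\left(W \right)} = \left(W^{2} + 12 W\right) + W = W^{2} + 13 W$)
$\frac{\sqrt{60 + 45}}{V{\left(-11,-3 \right)}} Y{\left(8 \right)} - 25 = \frac{\sqrt{60 + 45}}{8} \cdot 8 \left(13 + 8\right) - 25 = \sqrt{105} \cdot \frac{1}{8} \cdot 8 \cdot 21 - 25 = \frac{\sqrt{105}}{8} \cdot 168 - 25 = 21 \sqrt{105} - 25 = -25 + 21 \sqrt{105}$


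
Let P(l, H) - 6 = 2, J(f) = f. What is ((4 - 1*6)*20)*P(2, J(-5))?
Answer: -320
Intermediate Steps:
P(l, H) = 8 (P(l, H) = 6 + 2 = 8)
((4 - 1*6)*20)*P(2, J(-5)) = ((4 - 1*6)*20)*8 = ((4 - 6)*20)*8 = -2*20*8 = -40*8 = -320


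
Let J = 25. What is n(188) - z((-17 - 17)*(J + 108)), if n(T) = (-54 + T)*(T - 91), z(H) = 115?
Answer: 12883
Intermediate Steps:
n(T) = (-91 + T)*(-54 + T) (n(T) = (-54 + T)*(-91 + T) = (-91 + T)*(-54 + T))
n(188) - z((-17 - 17)*(J + 108)) = (4914 + 188² - 145*188) - 1*115 = (4914 + 35344 - 27260) - 115 = 12998 - 115 = 12883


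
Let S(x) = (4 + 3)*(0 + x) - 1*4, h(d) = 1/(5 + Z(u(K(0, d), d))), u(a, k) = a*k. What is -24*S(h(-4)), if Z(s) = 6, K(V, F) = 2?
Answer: 888/11 ≈ 80.727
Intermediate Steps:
h(d) = 1/11 (h(d) = 1/(5 + 6) = 1/11)
S(x) = -4 + 7*x (S(x) = 7*x - 4 = -4 + 7*x)
-24*S(h(-4)) = -24*(-4 + 7*(1/11)) = -24*(-4 + 7/11) = -24*(-37/11) = 888/11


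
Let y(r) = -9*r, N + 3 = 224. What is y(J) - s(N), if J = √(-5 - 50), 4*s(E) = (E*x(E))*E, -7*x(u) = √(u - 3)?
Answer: 48841*√218/28 - 9*I*√55 ≈ 25755.0 - 66.746*I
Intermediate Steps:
N = 221 (N = -3 + 224 = 221)
x(u) = -√(-3 + u)/7 (x(u) = -√(u - 3)/7 = -√(-3 + u)/7)
s(E) = -E²*√(-3 + E)/28 (s(E) = ((E*(-√(-3 + E)/7))*E)/4 = ((-E*√(-3 + E)/7)*E)/4 = (-E²*√(-3 + E)/7)/4 = -E²*√(-3 + E)/28)
J = I*√55 (J = √(-55) = I*√55 ≈ 7.4162*I)
y(J) - s(N) = -9*I*√55 - (-1)*221²*√(-3 + 221)/28 = -9*I*√55 - (-1)*48841*√218/28 = -9*I*√55 - (-48841)*√218/28 = -9*I*√55 + 48841*√218/28 = 48841*√218/28 - 9*I*√55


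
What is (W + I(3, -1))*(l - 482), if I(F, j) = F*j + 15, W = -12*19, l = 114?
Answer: 79488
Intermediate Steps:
W = -228
I(F, j) = 15 + F*j
(W + I(3, -1))*(l - 482) = (-228 + (15 + 3*(-1)))*(114 - 482) = (-228 + (15 - 3))*(-368) = (-228 + 12)*(-368) = -216*(-368) = 79488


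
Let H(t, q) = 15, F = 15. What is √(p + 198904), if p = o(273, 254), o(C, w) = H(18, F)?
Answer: √198919 ≈ 446.00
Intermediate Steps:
o(C, w) = 15
p = 15
√(p + 198904) = √(15 + 198904) = √198919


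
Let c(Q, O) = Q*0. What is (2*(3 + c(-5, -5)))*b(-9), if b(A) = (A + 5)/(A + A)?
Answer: 4/3 ≈ 1.3333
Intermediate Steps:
c(Q, O) = 0
b(A) = (5 + A)/(2*A) (b(A) = (5 + A)/((2*A)) = (5 + A)*(1/(2*A)) = (5 + A)/(2*A))
(2*(3 + c(-5, -5)))*b(-9) = (2*(3 + 0))*((1/2)*(5 - 9)/(-9)) = (2*3)*((1/2)*(-1/9)*(-4)) = 6*(2/9) = 4/3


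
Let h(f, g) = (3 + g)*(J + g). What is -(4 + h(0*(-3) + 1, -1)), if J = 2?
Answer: -6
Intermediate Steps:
h(f, g) = (2 + g)*(3 + g) (h(f, g) = (3 + g)*(2 + g) = (2 + g)*(3 + g))
-(4 + h(0*(-3) + 1, -1)) = -(4 + (6 + (-1)² + 5*(-1))) = -(4 + (6 + 1 - 5)) = -(4 + 2) = -1*6 = -6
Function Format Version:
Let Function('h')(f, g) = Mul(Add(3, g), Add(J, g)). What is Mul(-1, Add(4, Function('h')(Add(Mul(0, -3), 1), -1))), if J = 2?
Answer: -6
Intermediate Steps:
Function('h')(f, g) = Mul(Add(2, g), Add(3, g)) (Function('h')(f, g) = Mul(Add(3, g), Add(2, g)) = Mul(Add(2, g), Add(3, g)))
Mul(-1, Add(4, Function('h')(Add(Mul(0, -3), 1), -1))) = Mul(-1, Add(4, Add(6, Pow(-1, 2), Mul(5, -1)))) = Mul(-1, Add(4, Add(6, 1, -5))) = Mul(-1, Add(4, 2)) = Mul(-1, 6) = -6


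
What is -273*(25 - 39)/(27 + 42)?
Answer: 1274/23 ≈ 55.391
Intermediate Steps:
-273*(25 - 39)/(27 + 42) = -(-3822)/69 = -273*(-14/69) = 1274/23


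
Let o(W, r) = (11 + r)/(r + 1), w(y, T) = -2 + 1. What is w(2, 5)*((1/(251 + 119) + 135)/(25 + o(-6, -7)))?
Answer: -149853/27010 ≈ -5.5481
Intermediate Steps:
w(y, T) = -1
o(W, r) = (11 + r)/(1 + r)
w(2, 5)*((1/(251 + 119) + 135)/(25 + o(-6, -7))) = -(1/(251 + 119) + 135)/(25 + (11 - 7)/(1 - 7)) = -(1/370 + 135)/(25 + 4/(-6)) = -(1/370 + 135)/(25 - ⅙*4) = -49951/(370*(25 - ⅔)) = -49951/(370*73/3) = -49951*3/(370*73) = -1*149853/27010 = -149853/27010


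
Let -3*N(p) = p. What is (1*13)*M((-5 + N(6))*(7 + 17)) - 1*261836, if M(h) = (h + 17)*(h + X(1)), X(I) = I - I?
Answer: 67948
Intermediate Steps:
N(p) = -p/3
X(I) = 0
M(h) = h*(17 + h) (M(h) = (h + 17)*(h + 0) = (17 + h)*h = h*(17 + h))
(1*13)*M((-5 + N(6))*(7 + 17)) - 1*261836 = (1*13)*(((-5 - ⅓*6)*(7 + 17))*(17 + (-5 - ⅓*6)*(7 + 17))) - 1*261836 = 13*(((-5 - 2)*24)*(17 + (-5 - 2)*24)) - 261836 = 13*((-7*24)*(17 - 7*24)) - 261836 = 13*(-168*(17 - 168)) - 261836 = 13*(-168*(-151)) - 261836 = 13*25368 - 261836 = 329784 - 261836 = 67948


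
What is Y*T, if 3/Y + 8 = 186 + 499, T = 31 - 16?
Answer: 45/677 ≈ 0.066470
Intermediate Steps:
T = 15
Y = 3/677 (Y = 3/(-8 + (186 + 499)) = 3/(-8 + 685) = 3/677 ≈ 0.0044313)
Y*T = (3/677)*15 = 45/677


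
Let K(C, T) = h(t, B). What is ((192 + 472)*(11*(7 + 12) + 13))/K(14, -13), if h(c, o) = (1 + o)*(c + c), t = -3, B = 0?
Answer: -24568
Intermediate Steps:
h(c, o) = 2*c*(1 + o) (h(c, o) = (1 + o)*(2*c) = 2*c*(1 + o))
K(C, T) = -6 (K(C, T) = 2*(-3)*(1 + 0) = 2*(-3)*1 = -6)
((192 + 472)*(11*(7 + 12) + 13))/K(14, -13) = ((192 + 472)*(11*(7 + 12) + 13))/(-6) = (664*(11*19 + 13))*(-⅙) = (664*(209 + 13))*(-⅙) = (664*222)*(-⅙) = 147408*(-⅙) = -24568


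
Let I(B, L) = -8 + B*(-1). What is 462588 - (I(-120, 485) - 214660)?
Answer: 677136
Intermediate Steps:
I(B, L) = -8 - B
462588 - (I(-120, 485) - 214660) = 462588 - ((-8 - 1*(-120)) - 214660) = 462588 - ((-8 + 120) - 214660) = 462588 - (112 - 214660) = 462588 - 1*(-214548) = 462588 + 214548 = 677136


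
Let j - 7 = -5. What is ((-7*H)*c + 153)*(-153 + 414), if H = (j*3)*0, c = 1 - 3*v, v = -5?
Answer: 39933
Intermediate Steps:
j = 2 (j = 7 - 5 = 2)
c = 16 (c = 1 - 3*(-5) = 1 + 15 = 16)
H = 0 (H = (2*3)*0 = 6*0 = 0)
((-7*H)*c + 153)*(-153 + 414) = (-7*0*16 + 153)*(-153 + 414) = (0*16 + 153)*261 = (0 + 153)*261 = 153*261 = 39933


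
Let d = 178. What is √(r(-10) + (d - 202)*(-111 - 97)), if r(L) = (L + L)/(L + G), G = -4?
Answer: √244678/7 ≈ 70.664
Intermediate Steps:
r(L) = 2*L/(-4 + L) (r(L) = (L + L)/(L - 4) = (2*L)/(-4 + L) = 2*L/(-4 + L))
√(r(-10) + (d - 202)*(-111 - 97)) = √(2*(-10)/(-4 - 10) + (178 - 202)*(-111 - 97)) = √(2*(-10)/(-14) - 24*(-208)) = √(2*(-10)*(-1/14) + 4992) = √(10/7 + 4992) = √(34954/7) = √244678/7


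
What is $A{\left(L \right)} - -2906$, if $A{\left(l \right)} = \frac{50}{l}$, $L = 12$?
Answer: $\frac{17461}{6} \approx 2910.2$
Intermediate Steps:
$A{\left(L \right)} - -2906 = \frac{50}{12} - -2906 = 50 \cdot \frac{1}{12} + 2906 = \frac{25}{6} + 2906 = \frac{17461}{6}$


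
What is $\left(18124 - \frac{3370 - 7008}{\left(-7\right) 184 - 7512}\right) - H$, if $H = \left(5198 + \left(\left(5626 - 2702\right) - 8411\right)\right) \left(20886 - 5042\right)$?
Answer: $\frac{20226974181}{4400} \approx 4.597 \cdot 10^{6}$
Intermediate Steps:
$H = -4578916$ ($H = \left(5198 + \left(2924 - 8411\right)\right) 15844 = \left(5198 - 5487\right) 15844 = \left(-289\right) 15844 = -4578916$)
$\left(18124 - \frac{3370 - 7008}{\left(-7\right) 184 - 7512}\right) - H = \left(18124 - \frac{3370 - 7008}{\left(-7\right) 184 - 7512}\right) - -4578916 = \left(18124 - - \frac{3638}{-1288 - 7512}\right) + 4578916 = \left(18124 - - \frac{3638}{-8800}\right) + 4578916 = \left(18124 - \left(-3638\right) \left(- \frac{1}{8800}\right)\right) + 4578916 = \left(18124 - \frac{1819}{4400}\right) + 4578916 = \frac{79743781}{4400} + 4578916 = \frac{20226974181}{4400}$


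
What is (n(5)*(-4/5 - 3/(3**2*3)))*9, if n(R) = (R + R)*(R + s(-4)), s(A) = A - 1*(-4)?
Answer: -410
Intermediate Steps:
s(A) = 4 + A (s(A) = A + 4 = 4 + A)
n(R) = 2*R**2 (n(R) = (R + R)*(R + (4 - 4)) = (2*R)*(R + 0) = (2*R)*R = 2*R**2)
(n(5)*(-4/5 - 3/(3**2*3)))*9 = ((2*5**2)*(-4/5 - 3/(3**2*3)))*9 = ((2*25)*(-4*1/5 - 3/(9*3)))*9 = (50*(-4/5 - 3/27))*9 = (50*(-4/5 - 3*1/27))*9 = (50*(-4/5 - 1/9))*9 = (50*(-41/45))*9 = -410/9*9 = -410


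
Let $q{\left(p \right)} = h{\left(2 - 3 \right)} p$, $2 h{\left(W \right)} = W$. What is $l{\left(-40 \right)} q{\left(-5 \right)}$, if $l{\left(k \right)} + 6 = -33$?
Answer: $- \frac{195}{2} \approx -97.5$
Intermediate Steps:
$h{\left(W \right)} = \frac{W}{2}$
$l{\left(k \right)} = -39$ ($l{\left(k \right)} = -6 - 33 = -39$)
$q{\left(p \right)} = - \frac{p}{2}$ ($q{\left(p \right)} = \frac{2 - 3}{2} p = \frac{1}{2} \left(-1\right) p = - \frac{p}{2}$)
$l{\left(-40 \right)} q{\left(-5 \right)} = - 39 \left(\left(- \frac{1}{2}\right) \left(-5\right)\right) = \left(-39\right) \frac{5}{2} = - \frac{195}{2}$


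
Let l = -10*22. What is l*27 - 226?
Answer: -6166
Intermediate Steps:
l = -220
l*27 - 226 = -220*27 - 226 = -5940 - 226 = -6166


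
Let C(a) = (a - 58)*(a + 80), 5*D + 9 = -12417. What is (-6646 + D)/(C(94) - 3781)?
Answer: -3512/955 ≈ -3.6775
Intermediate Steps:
D = -12426/5 (D = -9/5 + (1/5)*(-12417) = -9/5 - 12417/5 = -12426/5 ≈ -2485.2)
C(a) = (-58 + a)*(80 + a)
(-6646 + D)/(C(94) - 3781) = (-6646 - 12426/5)/((-4640 + 94**2 + 22*94) - 3781) = -45656/(5*((-4640 + 8836 + 2068) - 3781)) = -45656/(5*(6264 - 3781)) = -45656/5/2483 = -45656/5*1/2483 = -3512/955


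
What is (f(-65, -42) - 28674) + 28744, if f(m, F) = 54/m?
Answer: 4496/65 ≈ 69.169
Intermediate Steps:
(f(-65, -42) - 28674) + 28744 = (54/(-65) - 28674) + 28744 = (54*(-1/65) - 28674) + 28744 = (-54/65 - 28674) + 28744 = -1863864/65 + 28744 = 4496/65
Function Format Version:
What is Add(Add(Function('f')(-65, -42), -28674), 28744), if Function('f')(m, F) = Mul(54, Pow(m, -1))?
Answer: Rational(4496, 65) ≈ 69.169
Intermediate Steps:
Add(Add(Function('f')(-65, -42), -28674), 28744) = Add(Add(Mul(54, Pow(-65, -1)), -28674), 28744) = Add(Add(Mul(54, Rational(-1, 65)), -28674), 28744) = Add(Add(Rational(-54, 65), -28674), 28744) = Add(Rational(-1863864, 65), 28744) = Rational(4496, 65)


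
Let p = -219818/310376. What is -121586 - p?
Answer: -18868578259/155188 ≈ -1.2159e+5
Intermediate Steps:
p = -109909/155188 (p = -219818*1/310376 = -109909/155188 ≈ -0.70823)
-121586 - p = -121586 - 1*(-109909/155188) = -121586 + 109909/155188 = -18868578259/155188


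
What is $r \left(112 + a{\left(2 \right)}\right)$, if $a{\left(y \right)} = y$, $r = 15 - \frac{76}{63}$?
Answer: $\frac{33022}{21} \approx 1572.5$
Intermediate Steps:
$r = \frac{869}{63}$ ($r = 15 - 76 \cdot \frac{1}{63} = 15 - \frac{76}{63} = \frac{869}{63} \approx 13.794$)
$r \left(112 + a{\left(2 \right)}\right) = \frac{869 \left(112 + 2\right)}{63} = \frac{869}{63} \cdot 114 = \frac{33022}{21}$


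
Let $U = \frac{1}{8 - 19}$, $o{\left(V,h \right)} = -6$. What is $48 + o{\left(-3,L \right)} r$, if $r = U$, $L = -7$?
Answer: $\frac{534}{11} \approx 48.545$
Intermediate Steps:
$U = - \frac{1}{11}$ ($U = \frac{1}{-11} = - \frac{1}{11} \approx -0.090909$)
$r = - \frac{1}{11} \approx -0.090909$
$48 + o{\left(-3,L \right)} r = 48 - - \frac{6}{11} = 48 + \frac{6}{11} = \frac{534}{11}$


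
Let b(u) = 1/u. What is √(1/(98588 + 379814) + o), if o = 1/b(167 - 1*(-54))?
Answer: 3*√5619992571654/478402 ≈ 14.866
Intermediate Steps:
o = 221 (o = 1/(1/(167 - 1*(-54))) = 1/(1/(167 + 54)) = 1/(1/221) = 221)
√(1/(98588 + 379814) + o) = √(1/(98588 + 379814) + 221) = √(1/478402 + 221) = √(105726843/478402) = 3*√5619992571654/478402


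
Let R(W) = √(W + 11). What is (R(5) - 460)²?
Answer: 207936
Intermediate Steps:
R(W) = √(11 + W)
(R(5) - 460)² = (√(11 + 5) - 460)² = (√16 - 460)² = (4 - 460)² = (-456)² = 207936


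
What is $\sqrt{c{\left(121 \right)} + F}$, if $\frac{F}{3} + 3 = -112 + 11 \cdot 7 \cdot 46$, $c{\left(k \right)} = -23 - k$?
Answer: $\sqrt{10137} \approx 100.68$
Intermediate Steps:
$F = 10281$ ($F = -9 + 3 \left(-112 + 11 \cdot 7 \cdot 46\right) = -9 + 3 \left(-112 + 77 \cdot 46\right) = -9 + 3 \left(-112 + 3542\right) = -9 + 3 \cdot 3430 = -9 + 10290 = 10281$)
$\sqrt{c{\left(121 \right)} + F} = \sqrt{\left(-23 - 121\right) + 10281} = \sqrt{-144 + 10281} = \sqrt{10137}$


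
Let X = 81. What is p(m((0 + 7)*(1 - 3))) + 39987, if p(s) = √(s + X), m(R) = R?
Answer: 39987 + √67 ≈ 39995.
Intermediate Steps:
p(s) = √(81 + s) (p(s) = √(s + 81) = √(81 + s))
p(m((0 + 7)*(1 - 3))) + 39987 = √(81 + (0 + 7)*(1 - 3)) + 39987 = √(81 + 7*(-2)) + 39987 = √(81 - 14) + 39987 = √67 + 39987 = 39987 + √67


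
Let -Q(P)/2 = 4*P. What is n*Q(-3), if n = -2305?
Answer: -55320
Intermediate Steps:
Q(P) = -8*P
n*Q(-3) = -(-18440)*(-3) = -2305*24 = -55320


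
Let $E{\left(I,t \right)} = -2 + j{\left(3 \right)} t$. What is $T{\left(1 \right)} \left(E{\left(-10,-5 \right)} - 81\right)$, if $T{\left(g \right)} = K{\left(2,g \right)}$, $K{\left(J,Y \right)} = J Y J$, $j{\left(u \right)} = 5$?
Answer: $-432$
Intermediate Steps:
$K{\left(J,Y \right)} = Y J^{2}$
$T{\left(g \right)} = 4 g$ ($T{\left(g \right)} = g 2^{2} = g 4 = 4 g$)
$E{\left(I,t \right)} = -2 + 5 t$
$T{\left(1 \right)} \left(E{\left(-10,-5 \right)} - 81\right) = 4 \cdot 1 \left(\left(-2 + 5 \left(-5\right)\right) - 81\right) = 4 \left(\left(-2 - 25\right) - 81\right) = 4 \left(-27 - 81\right) = 4 \left(-108\right) = -432$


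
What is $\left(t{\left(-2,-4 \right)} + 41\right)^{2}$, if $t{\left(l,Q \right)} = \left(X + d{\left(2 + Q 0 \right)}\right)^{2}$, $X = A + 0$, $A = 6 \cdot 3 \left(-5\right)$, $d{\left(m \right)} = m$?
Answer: $60606225$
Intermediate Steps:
$A = -90$ ($A = 18 \left(-5\right) = -90$)
$X = -90$ ($X = -90 + 0 = -90$)
$t{\left(l,Q \right)} = 7744$ ($t{\left(l,Q \right)} = \left(-90 + \left(2 + Q 0\right)\right)^{2} = \left(-90 + \left(2 + 0\right)\right)^{2} = \left(-90 + 2\right)^{2} = \left(-88\right)^{2} = 7744$)
$\left(t{\left(-2,-4 \right)} + 41\right)^{2} = \left(7744 + 41\right)^{2} = 7785^{2} = 60606225$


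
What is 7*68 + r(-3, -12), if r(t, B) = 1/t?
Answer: 1427/3 ≈ 475.67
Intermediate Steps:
7*68 + r(-3, -12) = 7*68 + 1/(-3) = 476 - ⅓ = 1427/3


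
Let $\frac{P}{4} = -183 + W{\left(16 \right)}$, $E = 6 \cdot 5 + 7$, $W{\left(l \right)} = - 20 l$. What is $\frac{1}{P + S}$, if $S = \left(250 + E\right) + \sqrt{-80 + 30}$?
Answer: $- \frac{69}{119027} - \frac{i \sqrt{2}}{595135} \approx -0.0005797 - 2.3763 \cdot 10^{-6} i$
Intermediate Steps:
$E = 37$ ($E = 30 + 7 = 37$)
$S = 287 + 5 i \sqrt{2}$ ($S = \left(250 + 37\right) + \sqrt{-80 + 30} = 287 + \sqrt{-50} = 287 + 5 i \sqrt{2} \approx 287.0 + 7.0711 i$)
$P = -2012$ ($P = 4 \left(-183 - 320\right) = 4 \left(-503\right) = -2012$)
$\frac{1}{P + S} = \frac{1}{-2012 + \left(287 + 5 i \sqrt{2}\right)} = \frac{1}{-1725 + 5 i \sqrt{2}}$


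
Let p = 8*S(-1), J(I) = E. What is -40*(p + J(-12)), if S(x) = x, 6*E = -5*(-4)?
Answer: 560/3 ≈ 186.67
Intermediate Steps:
E = 10/3 (E = (-5*(-4))/6 = (⅙)*20 = 10/3 ≈ 3.3333)
J(I) = 10/3
p = -8 (p = 8*(-1) = -8)
-40*(p + J(-12)) = -40*(-8 + 10/3) = -40*(-14/3) = 560/3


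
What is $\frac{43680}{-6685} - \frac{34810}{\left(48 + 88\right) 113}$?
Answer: $- \frac{12913987}{1467644} \approx -8.7991$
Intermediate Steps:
$\frac{43680}{-6685} - \frac{34810}{\left(48 + 88\right) 113} = 43680 \left(- \frac{1}{6685}\right) - \frac{34810}{136 \cdot 113} = - \frac{1248}{191} - \frac{34810}{15368} = - \frac{1248}{191} - \frac{17405}{7684} = - \frac{12913987}{1467644}$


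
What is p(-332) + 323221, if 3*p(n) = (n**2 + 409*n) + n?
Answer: 314589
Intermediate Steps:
p(n) = n**2/3 + 410*n/3 (p(n) = ((n**2 + 409*n) + n)/3 = (n**2 + 410*n)/3 = n**2/3 + 410*n/3)
p(-332) + 323221 = (1/3)*(-332)*(410 - 332) + 323221 = (1/3)*(-332)*78 + 323221 = -8632 + 323221 = 314589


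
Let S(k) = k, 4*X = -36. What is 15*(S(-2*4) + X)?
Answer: -255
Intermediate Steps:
X = -9 (X = (¼)*(-36) = -9)
15*(S(-2*4) + X) = 15*(-2*4 - 9) = 15*(-8 - 9) = 15*(-17) = -255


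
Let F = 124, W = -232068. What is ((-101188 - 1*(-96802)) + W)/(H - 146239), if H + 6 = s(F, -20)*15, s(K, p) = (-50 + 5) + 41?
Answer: 236454/146305 ≈ 1.6162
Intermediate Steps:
s(K, p) = -4 (s(K, p) = -45 + 41 = -4)
H = -66 (H = -6 - 4*15 = -6 - 60 = -66)
((-101188 - 1*(-96802)) + W)/(H - 146239) = ((-101188 - 1*(-96802)) - 232068)/(-66 - 146239) = ((-101188 + 96802) - 232068)/(-146305) = (-4386 - 232068)*(-1/146305) = -236454*(-1/146305) = 236454/146305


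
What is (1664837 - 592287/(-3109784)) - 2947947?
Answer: -3990194355953/3109784 ≈ -1.2831e+6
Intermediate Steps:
(1664837 - 592287/(-3109784)) - 2947947 = (1664837 - 592287*(-1/3109784)) - 2947947 = (1664837 + 592287/3109784) - 2947947 = 5177284057495/3109784 - 2947947 = -3990194355953/3109784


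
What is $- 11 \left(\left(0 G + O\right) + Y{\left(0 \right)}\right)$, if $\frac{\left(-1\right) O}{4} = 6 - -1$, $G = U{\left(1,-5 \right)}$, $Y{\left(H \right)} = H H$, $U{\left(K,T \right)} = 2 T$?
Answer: $308$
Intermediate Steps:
$Y{\left(H \right)} = H^{2}$
$G = -10$ ($G = 2 \left(-5\right) = -10$)
$O = -28$ ($O = - 4 \left(6 - -1\right) = - 4 \left(6 + 1\right) = \left(-4\right) 7 = -28$)
$- 11 \left(\left(0 G + O\right) + Y{\left(0 \right)}\right) = - 11 \left(\left(0 \left(-10\right) - 28\right) + 0^{2}\right) = - 11 \left(\left(0 - 28\right) + 0\right) = - 11 \left(-28 + 0\right) = \left(-11\right) \left(-28\right) = 308$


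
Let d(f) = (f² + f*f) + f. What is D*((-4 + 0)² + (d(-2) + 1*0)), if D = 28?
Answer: 616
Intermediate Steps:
d(f) = f + 2*f² (d(f) = (f² + f²) + f = 2*f² + f = f + 2*f²)
D*((-4 + 0)² + (d(-2) + 1*0)) = 28*((-4 + 0)² + (-2*(1 + 2*(-2)) + 1*0)) = 28*((-4)² + (-2*(1 - 4) + 0)) = 28*(16 + (-2*(-3) + 0)) = 28*(16 + (6 + 0)) = 28*(16 + 6) = 28*22 = 616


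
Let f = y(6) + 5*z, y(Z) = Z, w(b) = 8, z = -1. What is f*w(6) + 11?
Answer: 19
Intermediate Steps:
f = 1 (f = 6 + 5*(-1) = 6 - 5 = 1)
f*w(6) + 11 = 1*8 + 11 = 8 + 11 = 19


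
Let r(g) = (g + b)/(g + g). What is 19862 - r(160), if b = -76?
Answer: 1588939/80 ≈ 19862.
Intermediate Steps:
r(g) = (-76 + g)/(2*g) (r(g) = (g - 76)/(g + g) = (-76 + g)/((2*g)) = (-76 + g)*(1/(2*g)) = (-76 + g)/(2*g))
19862 - r(160) = 19862 - (-76 + 160)/(2*160) = 19862 - 84/(2*160) = 19862 - 1*21/80 = 19862 - 21/80 = 1588939/80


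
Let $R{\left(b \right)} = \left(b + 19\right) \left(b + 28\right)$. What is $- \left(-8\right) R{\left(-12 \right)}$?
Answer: $896$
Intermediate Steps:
$R{\left(b \right)} = \left(19 + b\right) \left(28 + b\right)$
$- \left(-8\right) R{\left(-12 \right)} = - \left(-8\right) \left(532 + \left(-12\right)^{2} + 47 \left(-12\right)\right) = - \left(-8\right) \left(532 + 144 - 564\right) = - \left(-8\right) 112 = \left(-1\right) \left(-896\right) = 896$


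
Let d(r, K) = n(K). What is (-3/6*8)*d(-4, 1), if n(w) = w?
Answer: -4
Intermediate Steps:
d(r, K) = K
(-3/6*8)*d(-4, 1) = (-3/6*8)*1 = (-3*⅙*8)*1 = -½*8*1 = -4*1 = -4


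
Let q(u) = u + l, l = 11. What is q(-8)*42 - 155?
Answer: -29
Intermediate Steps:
q(u) = 11 + u (q(u) = u + 11 = 11 + u)
q(-8)*42 - 155 = (11 - 8)*42 - 155 = 3*42 - 155 = 126 - 155 = -29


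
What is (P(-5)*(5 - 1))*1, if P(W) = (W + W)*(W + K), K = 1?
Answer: 160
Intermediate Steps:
P(W) = 2*W*(1 + W) (P(W) = (W + W)*(W + 1) = (2*W)*(1 + W) = 2*W*(1 + W))
(P(-5)*(5 - 1))*1 = ((2*(-5)*(1 - 5))*(5 - 1))*1 = ((2*(-5)*(-4))*4)*1 = (40*4)*1 = 160*1 = 160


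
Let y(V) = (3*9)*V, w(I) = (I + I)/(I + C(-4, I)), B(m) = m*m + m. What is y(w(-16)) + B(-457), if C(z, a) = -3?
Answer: 3960312/19 ≈ 2.0844e+5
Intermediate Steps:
B(m) = m + m² (B(m) = m² + m = m + m²)
w(I) = 2*I/(-3 + I) (w(I) = (I + I)/(I - 3) = (2*I)/(-3 + I) = 2*I/(-3 + I))
y(V) = 27*V
y(w(-16)) + B(-457) = 27*(2*(-16)/(-3 - 16)) - 457*(1 - 457) = 27*(2*(-16)/(-19)) - 457*(-456) = 27*(2*(-16)*(-1/19)) + 208392 = 27*(32/19) + 208392 = 864/19 + 208392 = 3960312/19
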